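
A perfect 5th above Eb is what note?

Bb

E up a perfect fifth is B, so the target letter is B.
From Eb, a perfect fifth is 7 semitones up: Bb.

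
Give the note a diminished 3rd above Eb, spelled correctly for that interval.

E up a major third is G#, so the target letter is G.
From Eb, a diminished third is 2 semitones up: Gbb.

Gbb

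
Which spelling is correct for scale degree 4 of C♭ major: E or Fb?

Fb

Each scale degree takes a distinct letter name. Degree 4 of a scale on C must use the letter F.
Fb and E are enharmonically the same pitch, but only Fb uses the letter F, so it is the correct spelling here.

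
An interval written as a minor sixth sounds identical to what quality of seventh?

A minor sixth spans 8 semitones.
A seventh spanning 8 semitones is doubly diminished (the major seventh is 11).

doubly diminished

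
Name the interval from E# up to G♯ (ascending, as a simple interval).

Counting letters E–F–G gives a third.
E#→G# = 3 semitones, 1 narrower than the major third (4), so minor.

minor third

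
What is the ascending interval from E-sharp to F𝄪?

major second

Counting letters E–F gives a second.
E#→F## = 2 semitones, exactly the major second.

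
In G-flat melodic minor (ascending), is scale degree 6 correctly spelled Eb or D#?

Eb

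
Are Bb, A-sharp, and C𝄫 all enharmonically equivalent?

Bb = pitch class 10 and A# = pitch class 10 and Cbb = pitch class 10 — the same pitch class, so they are enharmonic equivalents.

Yes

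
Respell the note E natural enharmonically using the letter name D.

D##

E is pitch class 4. The letter D alone is pitch class 2.
To reach pitch class 4 from D requires an offset of +2 semitones, i.e. double sharp: D##.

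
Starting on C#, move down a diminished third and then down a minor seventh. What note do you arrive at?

A diminished third down from C# is A## (letter A, 2 semitones down).
A minor seventh down from A## is B## (letter B, 10 semitones down).

B##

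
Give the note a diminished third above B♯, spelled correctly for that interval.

B up a major third is D#, so the target letter is D.
From B#, a diminished third is 2 semitones up: D.

D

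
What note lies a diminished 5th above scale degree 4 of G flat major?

Gbb

Scale degree 4 of Gb major is Cb.
A diminished fifth (6 semitones) above Cb lands on the letter G, giving Gbb.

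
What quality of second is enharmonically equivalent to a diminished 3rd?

major

A diminished third spans 2 semitones.
A second spanning 2 semitones is major (the major second is 2).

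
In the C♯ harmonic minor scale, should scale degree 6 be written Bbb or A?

A

Each scale degree takes a distinct letter name. Degree 6 of a scale on C must use the letter A.
A and Bbb are enharmonically the same pitch, but only A uses the letter A, so it is the correct spelling here.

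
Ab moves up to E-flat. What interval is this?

perfect fifth

Counting letters A–B–C–D–E gives a fifth.
Ab→Eb = 7 semitones, exactly the perfect fifth.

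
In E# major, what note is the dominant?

B#

Degree 5 takes the letter 4 steps above E, which is B.
In major, degree 5 sits 7 semitones above the tonic. E# + 7 semitones is pitch class 0, spelled on B as B#.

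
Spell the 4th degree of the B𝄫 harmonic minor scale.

The Bbb harmonic minor scale runs Bbb Cb Dbb Ebb Fb Gbb Ab.
Degree 4 is Ebb.

Ebb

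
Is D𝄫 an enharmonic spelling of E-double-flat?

No

Two spellings are enharmonically equivalent only if they share a pitch class.
Here Dbb → 0, Ebb → 2; 0 ≠ 2, so they are not.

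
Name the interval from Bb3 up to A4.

The letter names run B→A, a span of 6 letter steps, so the interval is some kind of seventh.
Bb to A is 11 semitones. A major seventh is 11, so 11 makes it major.

major seventh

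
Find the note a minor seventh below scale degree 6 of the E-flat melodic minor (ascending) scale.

Scale degree 6 of Eb melodic minor (ascending) is C.
A minor seventh (10 semitones) below C lands on the letter D, giving D.

D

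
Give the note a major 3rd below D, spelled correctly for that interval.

Bb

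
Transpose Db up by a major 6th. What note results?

Bb

A sixth above D lands on the letter B.
A major sixth spans 9 semitones, so Db moves to pitch class 10. On the letter B that is Bb.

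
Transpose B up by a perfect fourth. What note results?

A fourth above B lands on the letter E.
A perfect fourth spans 5 semitones, so B moves to pitch class 4. On the letter E that is E.

E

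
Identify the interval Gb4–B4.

Counting letters G–A–B gives a third.
Gb→B = 5 semitones, 1 wider than the major third (4), so augmented.

augmented third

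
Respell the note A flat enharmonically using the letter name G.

G#

Ab is pitch class 8. The letter G alone is pitch class 7.
To reach pitch class 8 from G requires an offset of +1 semitone, i.e. sharp: G#.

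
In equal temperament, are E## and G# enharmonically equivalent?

No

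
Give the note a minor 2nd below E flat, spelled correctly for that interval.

E down a major second is D, so the target letter is D.
From Eb, a minor second is 1 semitone down: D.

D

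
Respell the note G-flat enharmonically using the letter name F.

Gb is pitch class 6. The letter F alone is pitch class 5.
To reach pitch class 6 from F requires an offset of +1 semitone, i.e. sharp: F#.

F#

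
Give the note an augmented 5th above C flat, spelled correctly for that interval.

G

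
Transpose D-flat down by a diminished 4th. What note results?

A

A fourth below D lands on the letter A.
A diminished fourth spans 4 semitones, so Db moves to pitch class 9. On the letter A that is A.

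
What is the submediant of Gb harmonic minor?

Ebb

The Gb harmonic minor scale runs Gb Ab Bbb Cb Db Ebb F.
Degree 6 is Ebb.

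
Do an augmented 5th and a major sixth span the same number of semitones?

No

An augmented fifth spans 8 semitones; a major sixth spans 9.
The spans differ, so they are not enharmonic equivalents.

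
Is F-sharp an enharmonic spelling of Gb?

Yes

F# is pitch class 6; Gb is pitch class 6.
All spellings map to pitch class 6, so they are enharmonically equivalent.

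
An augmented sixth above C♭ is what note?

C up a major sixth is A, so the target letter is A.
From Cb, an augmented sixth is 10 semitones up: A.

A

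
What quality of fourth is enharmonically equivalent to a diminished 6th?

A diminished sixth spans 7 semitones.
A fourth spanning 7 semitones is doubly augmented (the perfect fourth is 5).

doubly augmented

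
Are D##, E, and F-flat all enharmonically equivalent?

D## is pitch class 4; E is pitch class 4; Fb is pitch class 4.
All spellings map to pitch class 4, so they are enharmonically equivalent.

Yes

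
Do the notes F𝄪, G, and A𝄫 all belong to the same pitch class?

Yes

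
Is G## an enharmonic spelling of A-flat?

Two spellings are enharmonically equivalent only if they share a pitch class.
Here G## → 9, Ab → 8; 8 ≠ 9, so they are not.

No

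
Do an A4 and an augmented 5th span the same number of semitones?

No

An augmented fourth spans 6 semitones; an augmented fifth spans 8.
The spans differ, so they are not enharmonic equivalents.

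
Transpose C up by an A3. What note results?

E#

C up a major third is E, so the target letter is E.
From C, an augmented third is 5 semitones up: E#.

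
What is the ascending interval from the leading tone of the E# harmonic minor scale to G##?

The leading tone of E# harmonic minor is D##.
D## up to G##: letters D→G make it a fourth; 5 semitones makes it perfect.

perfect fourth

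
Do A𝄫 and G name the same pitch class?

Yes

Abb is pitch class 7; G is pitch class 7.
All spellings map to pitch class 7, so they are enharmonically equivalent.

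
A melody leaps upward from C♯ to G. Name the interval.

Counting letters C–D–E–F–G gives a fifth.
C#→G = 6 semitones, 1 narrower than the perfect fifth (7), so diminished.

diminished fifth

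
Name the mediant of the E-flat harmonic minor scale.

The Eb harmonic minor scale runs Eb F Gb Ab Bb Cb D.
Degree 3 is Gb.

Gb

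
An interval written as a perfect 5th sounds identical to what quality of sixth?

A perfect fifth spans 7 semitones.
A sixth spanning 7 semitones is diminished (the major sixth is 9).

diminished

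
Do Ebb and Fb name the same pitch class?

Ebb is pitch class 2; Fb is pitch class 4.
The pitch classes differ (2 vs. 4), so they are not enharmonic equivalents.

No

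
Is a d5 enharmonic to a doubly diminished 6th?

Yes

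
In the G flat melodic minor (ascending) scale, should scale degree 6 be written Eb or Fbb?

Each scale degree takes a distinct letter name. Degree 6 of a scale on G must use the letter E.
Eb and Fbb are enharmonically the same pitch, but only Eb uses the letter E, so it is the correct spelling here.

Eb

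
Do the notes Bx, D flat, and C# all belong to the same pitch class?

Yes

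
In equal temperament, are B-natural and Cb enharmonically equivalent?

Yes

B is pitch class 11; Cb is pitch class 11.
All spellings map to pitch class 11, so they are enharmonically equivalent.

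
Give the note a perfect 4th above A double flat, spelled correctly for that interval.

Dbb

A fourth above A lands on the letter D.
A perfect fourth spans 5 semitones, so Abb moves to pitch class 0. On the letter D that is Dbb.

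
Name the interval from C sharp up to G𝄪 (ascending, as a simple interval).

The letter names run C→G, a span of 4 letter steps, so the interval is some kind of fifth.
C# to G## is 8 semitones. A perfect fifth is 7, so 8 makes it augmented.

augmented fifth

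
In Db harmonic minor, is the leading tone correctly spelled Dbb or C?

Each scale degree takes a distinct letter name. Degree 7 of a scale on D must use the letter C.
C and Dbb are enharmonically the same pitch, but only C uses the letter C, so it is the correct spelling here.

C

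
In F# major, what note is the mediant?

Degree 3 takes the letter 2 steps above F, which is A.
In major, degree 3 sits 4 semitones above the tonic. F# + 4 semitones is pitch class 10, spelled on A as A#.

A#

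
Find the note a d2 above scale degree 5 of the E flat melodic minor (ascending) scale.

Scale degree 5 of Eb melodic minor (ascending) is Bb.
A diminished second (0 semitones) above Bb lands on the letter C, giving Cbb.

Cbb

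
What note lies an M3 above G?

G up a major third is B, so the target letter is B.
From G, a major third is 4 semitones up: B.

B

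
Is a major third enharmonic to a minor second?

No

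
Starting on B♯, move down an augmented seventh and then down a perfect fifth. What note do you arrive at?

An augmented seventh down from B# is C (letter C, 12 semitones down).
A perfect fifth down from C is F (letter F, 7 semitones down).

F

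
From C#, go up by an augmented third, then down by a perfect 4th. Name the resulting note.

B##

An augmented third up from C# is E## (letter E, 5 semitones up).
A perfect fourth down from E## is B## (letter B, 5 semitones down).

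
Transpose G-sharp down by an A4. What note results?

G down a perfect fourth is D, so the target letter is D.
From G#, an augmented fourth is 6 semitones down: D.

D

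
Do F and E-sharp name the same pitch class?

Yes

F = pitch class 5 and E# = pitch class 5 — the same pitch class, so they are enharmonic equivalents.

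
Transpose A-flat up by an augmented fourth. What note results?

A fourth above A lands on the letter D.
An augmented fourth spans 6 semitones, so Ab moves to pitch class 2. On the letter D that is D.

D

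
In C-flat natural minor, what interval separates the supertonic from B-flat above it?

major sixth

The supertonic of Cb natural minor is Db.
Db up to Bb: letters D→B make it a sixth; 9 semitones makes it major.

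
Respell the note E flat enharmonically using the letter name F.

Fbb

Plain F sits 2 semitones above Eb, so on the letter F the same pitch needs a double flat: Fbb.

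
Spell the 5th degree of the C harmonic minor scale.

Degree 5 takes the letter 4 steps above C, which is G.
In harmonic minor, degree 5 sits 7 semitones above the tonic. C + 7 semitones is pitch class 7, spelled on G as G.

G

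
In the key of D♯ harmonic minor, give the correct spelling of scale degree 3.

F#

The D# harmonic minor scale runs D# E# F# G# A# B C##.
Degree 3 is F#.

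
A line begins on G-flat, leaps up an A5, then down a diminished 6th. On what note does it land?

F##

An augmented fifth up from Gb is D (letter D, 8 semitones up).
A diminished sixth down from D is F## (letter F, 7 semitones down).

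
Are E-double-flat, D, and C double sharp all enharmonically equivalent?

Yes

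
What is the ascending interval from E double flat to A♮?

doubly augmented fourth

Counting letters E–F–G–A gives a fourth.
Ebb→A = 7 semitones, 2 wider than the perfect fourth (5), so doubly augmented.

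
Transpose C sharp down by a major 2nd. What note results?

B

C down a major second is Bb, so the target letter is B.
From C#, a major second is 2 semitones down: B.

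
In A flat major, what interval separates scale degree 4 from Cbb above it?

Scale degree 4 of Ab major is Db.
Db up to Cbb: letters D→C make it a seventh; 9 semitones makes it diminished.

diminished seventh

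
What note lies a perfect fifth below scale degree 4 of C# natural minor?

Scale degree 4 of C# natural minor is F#.
A perfect fifth (7 semitones) below F# lands on the letter B, giving B.

B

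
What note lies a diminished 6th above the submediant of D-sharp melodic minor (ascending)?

The submediant of D# melodic minor (ascending) is B#.
A diminished sixth (7 semitones) above B# lands on the letter G, giving G.

G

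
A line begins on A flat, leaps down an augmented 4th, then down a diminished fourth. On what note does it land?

An augmented fourth down from Ab is Ebb (letter E, 6 semitones down).
A diminished fourth down from Ebb is Bb (letter B, 4 semitones down).

Bb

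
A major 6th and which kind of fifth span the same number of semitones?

doubly augmented

A major sixth spans 9 semitones.
A fifth spanning 9 semitones is doubly augmented (the perfect fifth is 7).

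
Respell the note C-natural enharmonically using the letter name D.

C is pitch class 0. The letter D alone is pitch class 2.
To reach pitch class 0 from D requires an offset of -2 semitones, i.e. double flat: Dbb.

Dbb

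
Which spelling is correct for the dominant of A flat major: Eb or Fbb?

Each scale degree takes a distinct letter name. Degree 5 of a scale on A must use the letter E.
Eb and Fbb are enharmonically the same pitch, but only Eb uses the letter E, so it is the correct spelling here.

Eb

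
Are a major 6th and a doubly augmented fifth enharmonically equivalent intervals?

A major sixth spans 9 semitones; a doubly augmented fifth spans 9.
They are enharmonically equivalent.

Yes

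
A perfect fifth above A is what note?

E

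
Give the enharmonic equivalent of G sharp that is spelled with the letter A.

Ab

Plain A sits 1 semitone above G#, so on the letter A the same pitch needs a flat: Ab.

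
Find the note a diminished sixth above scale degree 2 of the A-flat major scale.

Gbb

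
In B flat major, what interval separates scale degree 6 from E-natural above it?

Scale degree 6 of Bb major is G.
G up to E: letters G→E make it a sixth; 9 semitones makes it major.

major sixth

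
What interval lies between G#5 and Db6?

Counting letters G–A–B–C–D gives a fifth.
G#→Db = 5 semitones, 2 narrower than the perfect fifth (7), so doubly diminished.

doubly diminished fifth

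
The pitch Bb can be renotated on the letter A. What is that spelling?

Plain A sits 1 semitone below Bb, so on the letter A the same pitch needs a sharp: A#.

A#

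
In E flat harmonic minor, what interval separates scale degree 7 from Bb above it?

minor sixth

Scale degree 7 of Eb harmonic minor is D.
D up to Bb: letters D→B make it a sixth; 8 semitones makes it minor.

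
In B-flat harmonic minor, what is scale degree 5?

F

Degree 5 takes the letter 4 steps above B, which is F.
In harmonic minor, degree 5 sits 7 semitones above the tonic. Bb + 7 semitones is pitch class 5, spelled on F as F.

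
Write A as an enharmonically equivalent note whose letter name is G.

G##

Plain G sits 2 semitones below A, so on the letter G the same pitch needs a double sharp: G##.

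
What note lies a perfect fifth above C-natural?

G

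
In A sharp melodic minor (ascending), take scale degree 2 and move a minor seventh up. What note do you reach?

A#

Scale degree 2 of A# melodic minor (ascending) is B#.
A minor seventh (10 semitones) above B# lands on the letter A, giving A#.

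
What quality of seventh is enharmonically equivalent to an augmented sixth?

An augmented sixth spans 10 semitones.
A seventh spanning 10 semitones is minor (the major seventh is 11).

minor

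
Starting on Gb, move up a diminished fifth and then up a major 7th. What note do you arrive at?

A diminished fifth up from Gb is Dbb (letter D, 6 semitones up).
A major seventh up from Dbb is Cb (letter C, 11 semitones up).

Cb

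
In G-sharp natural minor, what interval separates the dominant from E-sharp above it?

The dominant of G# natural minor is D#.
D# up to E#: letters D→E make it a second; 2 semitones makes it major.

major second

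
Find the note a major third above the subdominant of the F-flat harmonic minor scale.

The subdominant of Fb harmonic minor is Bbb.
A major third (4 semitones) above Bbb lands on the letter D, giving Db.

Db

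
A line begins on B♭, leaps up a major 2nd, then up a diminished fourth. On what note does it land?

Fb

A major second up from Bb is C (letter C, 2 semitones up).
A diminished fourth up from C is Fb (letter F, 4 semitones up).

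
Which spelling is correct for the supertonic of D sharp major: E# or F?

Each scale degree takes a distinct letter name. Degree 2 of a scale on D must use the letter E.
E# and F are enharmonically the same pitch, but only E# uses the letter E, so it is the correct spelling here.

E#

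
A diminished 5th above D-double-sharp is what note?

D up a perfect fifth is A, so the target letter is A.
From D##, a diminished fifth is 6 semitones up: A#.

A#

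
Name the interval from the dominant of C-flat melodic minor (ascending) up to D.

The dominant of Cb melodic minor (ascending) is Gb.
Gb up to D: letters G→D make it a fifth; 8 semitones makes it augmented.

augmented fifth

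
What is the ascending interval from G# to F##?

major seventh

Counting letters G–A–B–C–D–E–F gives a seventh.
G#→F## = 11 semitones, exactly the major seventh.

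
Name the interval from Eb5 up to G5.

Counting letters E–F–G gives a third.
Eb→G = 4 semitones, exactly the major third.

major third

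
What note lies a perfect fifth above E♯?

E up a perfect fifth is B, so the target letter is B.
From E#, a perfect fifth is 7 semitones up: B#.

B#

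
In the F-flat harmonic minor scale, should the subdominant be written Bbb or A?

Bbb

Each scale degree takes a distinct letter name. Degree 4 of a scale on F must use the letter B.
Bbb and A are enharmonically the same pitch, but only Bbb uses the letter B, so it is the correct spelling here.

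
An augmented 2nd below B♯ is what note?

B down a major second is A, so the target letter is A.
From B#, an augmented second is 3 semitones down: A.

A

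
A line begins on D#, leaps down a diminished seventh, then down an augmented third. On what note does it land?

A diminished seventh down from D# is E## (letter E, 9 semitones down).
An augmented third down from E## is C# (letter C, 5 semitones down).

C#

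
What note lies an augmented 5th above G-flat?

D

G up a perfect fifth is D, so the target letter is D.
From Gb, an augmented fifth is 8 semitones up: D.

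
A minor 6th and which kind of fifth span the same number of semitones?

augmented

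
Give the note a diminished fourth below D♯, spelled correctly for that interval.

D down a perfect fourth is A, so the target letter is A.
From D#, a diminished fourth is 4 semitones down: A##.

A##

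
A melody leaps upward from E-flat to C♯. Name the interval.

augmented sixth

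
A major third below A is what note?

A third below A lands on the letter F.
A major third spans 4 semitones, so A moves to pitch class 5. On the letter F that is F.

F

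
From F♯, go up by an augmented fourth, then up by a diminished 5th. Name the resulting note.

An augmented fourth up from F# is B# (letter B, 6 semitones up).
A diminished fifth up from B# is F# (letter F, 6 semitones up).

F#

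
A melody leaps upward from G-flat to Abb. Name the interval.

Counting letters G–A gives a second.
Gb→Abb = 1 semitone, 1 narrower than the major second (2), so minor.

minor second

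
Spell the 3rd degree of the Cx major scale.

E##

Degree 3 takes the letter 2 steps above C, which is E.
In major, degree 3 sits 4 semitones above the tonic. C## + 4 semitones is pitch class 6, spelled on E as E##.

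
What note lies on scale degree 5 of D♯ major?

Degree 5 takes the letter 4 steps above D, which is A.
In major, degree 5 sits 7 semitones above the tonic. D# + 7 semitones is pitch class 10, spelled on A as A#.

A#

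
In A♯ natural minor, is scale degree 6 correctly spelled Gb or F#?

F#

Each scale degree takes a distinct letter name. Degree 6 of a scale on A must use the letter F.
F# and Gb are enharmonically the same pitch, but only F# uses the letter F, so it is the correct spelling here.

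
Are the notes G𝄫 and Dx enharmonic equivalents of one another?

No

Gbb is pitch class 5; D## is pitch class 4.
The pitch classes differ (5 vs. 4), so they are not enharmonic equivalents.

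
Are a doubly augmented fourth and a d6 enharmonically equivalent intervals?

Yes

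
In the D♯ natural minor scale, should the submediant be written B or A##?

B

Each scale degree takes a distinct letter name. Degree 6 of a scale on D must use the letter B.
B and A## are enharmonically the same pitch, but only B uses the letter B, so it is the correct spelling here.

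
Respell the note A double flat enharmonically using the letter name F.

Abb is pitch class 7. The letter F alone is pitch class 5.
To reach pitch class 7 from F requires an offset of +2 semitones, i.e. double sharp: F##.

F##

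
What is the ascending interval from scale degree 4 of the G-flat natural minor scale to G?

Scale degree 4 of Gb natural minor is Cb.
Cb up to G: letters C→G make it a fifth; 8 semitones makes it augmented.

augmented fifth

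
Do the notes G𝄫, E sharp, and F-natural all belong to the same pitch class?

Gbb is pitch class 5; E# is pitch class 5; F is pitch class 5.
All spellings map to pitch class 5, so they are enharmonically equivalent.

Yes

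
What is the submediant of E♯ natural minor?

Degree 6 takes the letter 5 steps above E, which is C.
In natural minor, degree 6 sits 8 semitones above the tonic. E# + 8 semitones is pitch class 1, spelled on C as C#.

C#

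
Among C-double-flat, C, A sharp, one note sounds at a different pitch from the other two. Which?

In 12-tone equal temperament, enharmonic equivalents share a pitch class. Cbb is pitch class 10; C is pitch class 0; A# is pitch class 10.
Cbb and A# share pitch class 10, while C is pitch class 0.

C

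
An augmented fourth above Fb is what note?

Bb

A fourth above F lands on the letter B.
An augmented fourth spans 6 semitones, so Fb moves to pitch class 10. On the letter B that is Bb.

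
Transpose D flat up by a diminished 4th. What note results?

Gbb

D up a perfect fourth is G, so the target letter is G.
From Db, a diminished fourth is 4 semitones up: Gbb.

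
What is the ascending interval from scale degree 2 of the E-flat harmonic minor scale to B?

Scale degree 2 of Eb harmonic minor is F.
F up to B: letters F→B make it a fourth; 6 semitones makes it augmented.

augmented fourth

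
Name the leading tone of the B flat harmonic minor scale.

A

Degree 7 takes the letter 6 steps above B, which is A.
In harmonic minor, degree 7 sits 11 semitones above the tonic. Bb + 11 semitones is pitch class 9, spelled on A as A.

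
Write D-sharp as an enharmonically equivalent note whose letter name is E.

Eb

Plain E sits 1 semitone above D#, so on the letter E the same pitch needs a flat: Eb.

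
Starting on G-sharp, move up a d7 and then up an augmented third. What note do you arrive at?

A diminished seventh up from G# is F (letter F, 9 semitones up).
An augmented third up from F is A# (letter A, 5 semitones up).

A#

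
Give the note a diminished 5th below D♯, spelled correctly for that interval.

A fifth below D lands on the letter G.
A diminished fifth spans 6 semitones, so D# moves to pitch class 9. On the letter G that is G##.

G##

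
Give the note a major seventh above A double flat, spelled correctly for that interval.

Gb

A seventh above A lands on the letter G.
A major seventh spans 11 semitones, so Abb moves to pitch class 6. On the letter G that is Gb.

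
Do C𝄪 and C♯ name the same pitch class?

No

Two spellings are enharmonically equivalent only if they share a pitch class.
Here C## → 2, C# → 1; 1 ≠ 2, so they are not.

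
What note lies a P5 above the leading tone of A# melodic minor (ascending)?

The leading tone of A# melodic minor (ascending) is G##.
A perfect fifth (7 semitones) above G## lands on the letter D, giving D##.

D##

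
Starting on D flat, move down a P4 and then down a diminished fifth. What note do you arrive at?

D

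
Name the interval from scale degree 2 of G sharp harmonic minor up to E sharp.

perfect fifth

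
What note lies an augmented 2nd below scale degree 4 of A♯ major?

C

Scale degree 4 of A# major is D#.
An augmented second (3 semitones) below D# lands on the letter C, giving C.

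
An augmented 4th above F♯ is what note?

B#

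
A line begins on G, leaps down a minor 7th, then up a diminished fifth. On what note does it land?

Eb

A minor seventh down from G is A (letter A, 10 semitones down).
A diminished fifth up from A is Eb (letter E, 6 semitones up).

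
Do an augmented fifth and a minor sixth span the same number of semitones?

Yes

An augmented fifth spans 8 semitones; a minor sixth spans 8.
They are enharmonically equivalent.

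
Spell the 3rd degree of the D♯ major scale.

The D# major scale runs D# E# F## G# A# B# C##.
Degree 3 is F##.

F##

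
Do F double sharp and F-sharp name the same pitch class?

F## is pitch class 7; F# is pitch class 6.
The pitch classes differ (7 vs. 6), so they are not enharmonic equivalents.

No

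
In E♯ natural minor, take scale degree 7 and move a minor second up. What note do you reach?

E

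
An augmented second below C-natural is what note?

Bbb

A second below C lands on the letter B.
An augmented second spans 3 semitones, so C moves to pitch class 9. On the letter B that is Bbb.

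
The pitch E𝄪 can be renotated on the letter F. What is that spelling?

Plain F sits 1 semitone below E##, so on the letter F the same pitch needs a sharp: F#.

F#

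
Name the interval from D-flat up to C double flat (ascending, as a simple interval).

diminished seventh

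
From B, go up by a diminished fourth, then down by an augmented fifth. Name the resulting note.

Abb

A diminished fourth up from B is Eb (letter E, 4 semitones up).
An augmented fifth down from Eb is Abb (letter A, 8 semitones down).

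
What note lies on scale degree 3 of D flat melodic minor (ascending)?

Degree 3 takes the letter 2 steps above D, which is F.
In melodic minor (ascending), degree 3 sits 3 semitones above the tonic. Db + 3 semitones is pitch class 4, spelled on F as Fb.

Fb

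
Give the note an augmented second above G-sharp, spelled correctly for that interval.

A second above G lands on the letter A.
An augmented second spans 3 semitones, so G# moves to pitch class 11. On the letter A that is A##.

A##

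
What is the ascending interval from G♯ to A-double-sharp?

augmented second

Counting letters G–A gives a second.
G#→A## = 3 semitones, 1 wider than the major second (2), so augmented.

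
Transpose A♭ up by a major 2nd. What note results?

A up a major second is B, so the target letter is B.
From Ab, a major second is 2 semitones up: Bb.

Bb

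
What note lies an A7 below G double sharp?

A seventh below G lands on the letter A.
An augmented seventh spans 12 semitones, so G## moves to pitch class 9. On the letter A that is A.

A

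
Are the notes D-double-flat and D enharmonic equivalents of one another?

No

Dbb is pitch class 0; D is pitch class 2.
The pitch classes differ (0 vs. 2), so they are not enharmonic equivalents.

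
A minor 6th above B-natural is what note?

B up a major sixth is G#, so the target letter is G.
From B, a minor sixth is 8 semitones up: G.

G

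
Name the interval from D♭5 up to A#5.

doubly augmented fifth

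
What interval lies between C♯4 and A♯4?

major sixth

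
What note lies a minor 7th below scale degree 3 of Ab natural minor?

Db

Scale degree 3 of Ab natural minor is Cb.
A minor seventh (10 semitones) below Cb lands on the letter D, giving Db.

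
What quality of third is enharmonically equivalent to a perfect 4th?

augmented

A perfect fourth spans 5 semitones.
A third spanning 5 semitones is augmented (the major third is 4).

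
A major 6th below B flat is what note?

Db

B down a major sixth is D, so the target letter is D.
From Bb, a major sixth is 9 semitones down: Db.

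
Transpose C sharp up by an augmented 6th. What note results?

A sixth above C lands on the letter A.
An augmented sixth spans 10 semitones, so C# moves to pitch class 11. On the letter A that is A##.

A##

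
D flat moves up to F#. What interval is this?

augmented third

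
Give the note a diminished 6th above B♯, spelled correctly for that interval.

B up a major sixth is G#, so the target letter is G.
From B#, a diminished sixth is 7 semitones up: G.

G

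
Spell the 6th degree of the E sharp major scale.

C##

The E# major scale runs E# F## G## A# B# C## D##.
Degree 6 is C##.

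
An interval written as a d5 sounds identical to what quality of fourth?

augmented

A diminished fifth spans 6 semitones.
A fourth spanning 6 semitones is augmented (the perfect fourth is 5).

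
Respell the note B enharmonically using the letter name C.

B is pitch class 11. The letter C alone is pitch class 0.
To reach pitch class 11 from C requires an offset of -1 semitone, i.e. flat: Cb.

Cb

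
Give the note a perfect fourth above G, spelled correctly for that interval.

C

G up a perfect fourth is C, so the target letter is C.
From G, a perfect fourth is 5 semitones up: C.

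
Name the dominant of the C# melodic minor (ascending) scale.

G#

The C# melodic minor (ascending) scale runs C# D# E F# G# A# B#.
Degree 5 is G#.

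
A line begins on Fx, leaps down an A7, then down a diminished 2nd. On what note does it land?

An augmented seventh down from F## is G (letter G, 12 semitones down).
A diminished second down from G is F## (letter F, 0 semitones down).

F##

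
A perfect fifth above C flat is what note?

C up a perfect fifth is G, so the target letter is G.
From Cb, a perfect fifth is 7 semitones up: Gb.

Gb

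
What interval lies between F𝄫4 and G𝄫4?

major second

Counting letters F–G gives a second.
Fbb→Gbb = 2 semitones, exactly the major second.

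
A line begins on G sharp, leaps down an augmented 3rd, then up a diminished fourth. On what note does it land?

Abb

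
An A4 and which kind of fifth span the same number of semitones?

diminished

An augmented fourth spans 6 semitones.
A fifth spanning 6 semitones is diminished (the perfect fifth is 7).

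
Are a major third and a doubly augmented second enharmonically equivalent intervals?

A major third spans 4 semitones; a doubly augmented second spans 4.
They are enharmonically equivalent.

Yes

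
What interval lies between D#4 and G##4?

The letter names run D→G, a span of 3 letter steps, so the interval is some kind of fourth.
D# to G## is 6 semitones. A perfect fourth is 5, so 6 makes it augmented.

augmented fourth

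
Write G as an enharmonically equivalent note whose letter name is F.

F##

Plain F sits 2 semitones below G, so on the letter F the same pitch needs a double sharp: F##.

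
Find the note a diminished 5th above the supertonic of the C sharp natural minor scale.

A

The supertonic of C# natural minor is D#.
A diminished fifth (6 semitones) above D# lands on the letter A, giving A.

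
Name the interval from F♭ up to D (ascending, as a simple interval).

augmented sixth

Counting letters F–G–A–B–C–D gives a sixth.
Fb→D = 10 semitones, 1 wider than the major sixth (9), so augmented.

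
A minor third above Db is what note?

A third above D lands on the letter F.
A minor third spans 3 semitones, so Db moves to pitch class 4. On the letter F that is Fb.

Fb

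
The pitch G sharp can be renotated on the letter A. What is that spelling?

Ab

Plain A sits 1 semitone above G#, so on the letter A the same pitch needs a flat: Ab.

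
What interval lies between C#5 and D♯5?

Counting letters C–D gives a second.
C#→D# = 2 semitones, exactly the major second.

major second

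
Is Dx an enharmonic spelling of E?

Yes

D## is pitch class 4; E is pitch class 4.
All spellings map to pitch class 4, so they are enharmonically equivalent.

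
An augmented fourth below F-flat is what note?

F down a perfect fourth is C, so the target letter is C.
From Fb, an augmented fourth is 6 semitones down: Cbb.

Cbb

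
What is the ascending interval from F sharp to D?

The letter names run F→D, a span of 5 letter steps, so the interval is some kind of sixth.
F# to D is 8 semitones. A major sixth is 9, so 8 makes it minor.

minor sixth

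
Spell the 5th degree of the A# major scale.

Degree 5 takes the letter 4 steps above A, which is E.
In major, degree 5 sits 7 semitones above the tonic. A# + 7 semitones is pitch class 5, spelled on E as E#.

E#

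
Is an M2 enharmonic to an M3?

No

A major second spans 2 semitones; a major third spans 4.
The spans differ, so they are not enharmonic equivalents.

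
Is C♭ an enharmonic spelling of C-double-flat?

Two spellings are enharmonically equivalent only if they share a pitch class.
Here Cb → 11, Cbb → 10; 10 ≠ 11, so they are not.

No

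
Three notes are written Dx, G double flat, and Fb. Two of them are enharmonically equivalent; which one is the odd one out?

Gbb

In 12-tone equal temperament, enharmonic equivalents share a pitch class. D## is pitch class 4; Gbb is pitch class 5; Fb is pitch class 4.
D## and Fb share pitch class 4, while Gbb is pitch class 5.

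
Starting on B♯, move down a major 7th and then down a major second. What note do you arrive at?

B

A major seventh down from B# is C# (letter C, 11 semitones down).
A major second down from C# is B (letter B, 2 semitones down).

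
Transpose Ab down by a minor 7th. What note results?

A seventh below A lands on the letter B.
A minor seventh spans 10 semitones, so Ab moves to pitch class 10. On the letter B that is Bb.

Bb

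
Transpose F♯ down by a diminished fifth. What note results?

A fifth below F lands on the letter B.
A diminished fifth spans 6 semitones, so F# moves to pitch class 0. On the letter B that is B#.

B#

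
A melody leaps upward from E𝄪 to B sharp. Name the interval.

Counting letters E–F–G–A–B gives a fifth.
E##→B# = 6 semitones, 1 narrower than the perfect fifth (7), so diminished.

diminished fifth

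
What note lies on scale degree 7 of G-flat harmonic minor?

The Gb harmonic minor scale runs Gb Ab Bbb Cb Db Ebb F.
Degree 7 is F.

F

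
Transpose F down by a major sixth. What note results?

A sixth below F lands on the letter A.
A major sixth spans 9 semitones, so F moves to pitch class 8. On the letter A that is Ab.

Ab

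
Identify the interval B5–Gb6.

The letter names run B→G, a span of 5 letter steps, so the interval is some kind of sixth.
B to Gb is 7 semitones. A major sixth is 9, so 7 makes it diminished.

diminished sixth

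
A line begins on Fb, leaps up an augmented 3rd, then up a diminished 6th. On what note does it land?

Fb

An augmented third up from Fb is A (letter A, 5 semitones up).
A diminished sixth up from A is Fb (letter F, 7 semitones up).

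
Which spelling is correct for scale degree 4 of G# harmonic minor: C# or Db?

Each scale degree takes a distinct letter name. Degree 4 of a scale on G must use the letter C.
C# and Db are enharmonically the same pitch, but only C# uses the letter C, so it is the correct spelling here.

C#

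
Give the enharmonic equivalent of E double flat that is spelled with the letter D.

D

Ebb is pitch class 2. The letter D alone is pitch class 2.
Pitch class 2 on D needs no accidental: D.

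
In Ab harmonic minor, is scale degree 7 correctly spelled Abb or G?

G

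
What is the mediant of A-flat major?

The Ab major scale runs Ab Bb C Db Eb F G.
Degree 3 is C.

C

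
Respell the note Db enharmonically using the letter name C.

C#

Plain C sits 1 semitone below Db, so on the letter C the same pitch needs a sharp: C#.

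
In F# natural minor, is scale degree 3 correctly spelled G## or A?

Each scale degree takes a distinct letter name. Degree 3 of a scale on F must use the letter A.
A and G## are enharmonically the same pitch, but only A uses the letter A, so it is the correct spelling here.

A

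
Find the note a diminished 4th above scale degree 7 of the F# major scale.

A

Scale degree 7 of F# major is E#.
A diminished fourth (4 semitones) above E# lands on the letter A, giving A.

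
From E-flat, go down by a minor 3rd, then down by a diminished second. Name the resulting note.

A minor third down from Eb is C (letter C, 3 semitones down).
A diminished second down from C is B# (letter B, 0 semitones down).

B#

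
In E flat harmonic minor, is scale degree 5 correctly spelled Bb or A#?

Bb

Each scale degree takes a distinct letter name. Degree 5 of a scale on E must use the letter B.
Bb and A# are enharmonically the same pitch, but only Bb uses the letter B, so it is the correct spelling here.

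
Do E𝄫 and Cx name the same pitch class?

Yes

Ebb is pitch class 2; C## is pitch class 2.
All spellings map to pitch class 2, so they are enharmonically equivalent.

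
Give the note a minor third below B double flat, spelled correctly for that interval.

Gb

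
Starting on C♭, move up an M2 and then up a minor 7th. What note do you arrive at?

Cb

A major second up from Cb is Db (letter D, 2 semitones up).
A minor seventh up from Db is Cb (letter C, 10 semitones up).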